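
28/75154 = 14/37577= 0.00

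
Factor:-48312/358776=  - 61/453=   -3^( - 1 )*61^1*151^( - 1 )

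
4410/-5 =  - 882/1  =  - 882.00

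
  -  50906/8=- 6364 +3/4 = -6363.25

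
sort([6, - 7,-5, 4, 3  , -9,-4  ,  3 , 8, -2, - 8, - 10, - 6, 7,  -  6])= [ - 10,-9,-8, - 7,-6,-6,-5, - 4, - 2, 3, 3,4,6, 7, 8 ] 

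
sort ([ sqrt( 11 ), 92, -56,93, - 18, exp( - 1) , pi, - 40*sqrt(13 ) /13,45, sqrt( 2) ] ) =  [ - 56, - 18, - 40*sqrt ( 13)/13,  exp( - 1 ),sqrt( 2), pi, sqrt( 11 ),45, 92, 93]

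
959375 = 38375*25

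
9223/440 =9223/440 = 20.96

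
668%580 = 88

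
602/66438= 301/33219 =0.01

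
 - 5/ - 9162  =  5/9162= 0.00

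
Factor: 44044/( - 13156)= - 7^1*11^1*23^( - 1)= -77/23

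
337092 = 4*84273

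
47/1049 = 47/1049 = 0.04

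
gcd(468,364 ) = 52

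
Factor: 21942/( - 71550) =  - 23/75 = - 3^( - 1) * 5^( - 2) * 23^1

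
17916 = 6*2986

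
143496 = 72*1993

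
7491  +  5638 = 13129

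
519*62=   32178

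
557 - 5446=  -4889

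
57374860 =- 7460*( - 7691)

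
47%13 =8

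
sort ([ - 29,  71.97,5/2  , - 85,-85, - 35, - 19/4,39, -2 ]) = [- 85, - 85, - 35,  -  29,  -  19/4, - 2,  5/2, 39,  71.97] 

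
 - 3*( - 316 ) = 948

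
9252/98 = 4626/49 = 94.41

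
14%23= 14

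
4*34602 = 138408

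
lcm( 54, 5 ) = 270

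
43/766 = 43/766 = 0.06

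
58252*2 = 116504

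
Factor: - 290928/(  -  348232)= 2^1*3^1*11^1*79^( -1) =66/79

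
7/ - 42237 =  - 7/42237 = - 0.00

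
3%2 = 1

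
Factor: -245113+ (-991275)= -1236388= -  2^2*23^1*89^1*151^1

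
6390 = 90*71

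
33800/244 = 8450/61 = 138.52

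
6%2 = 0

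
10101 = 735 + 9366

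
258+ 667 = 925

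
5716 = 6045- 329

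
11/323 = 11/323 = 0.03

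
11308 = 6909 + 4399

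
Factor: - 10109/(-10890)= 919/990 = 2^( -1 )*3^ (  -  2 )*5^(  -  1)*11^( - 1 )*919^1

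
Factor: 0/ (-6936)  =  0 =0^1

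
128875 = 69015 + 59860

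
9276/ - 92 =-101  +  4/23 = -  100.83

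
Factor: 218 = 2^1*  109^1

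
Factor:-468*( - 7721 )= 3613428=2^2*3^2*7^1*  13^1*1103^1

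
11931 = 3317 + 8614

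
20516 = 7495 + 13021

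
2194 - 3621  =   - 1427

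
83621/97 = 862 + 7/97 = 862.07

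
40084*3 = 120252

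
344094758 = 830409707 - 486314949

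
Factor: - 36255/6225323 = -3^1*5^1 * 13^ (-1)*2417^1*478871^(-1)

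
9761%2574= 2039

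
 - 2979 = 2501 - 5480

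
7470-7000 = 470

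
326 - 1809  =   - 1483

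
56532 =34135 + 22397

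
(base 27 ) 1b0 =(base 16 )402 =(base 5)13101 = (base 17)396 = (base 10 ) 1026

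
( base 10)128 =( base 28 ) 4g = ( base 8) 200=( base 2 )10000000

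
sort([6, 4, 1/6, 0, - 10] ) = [ - 10, 0,1/6, 4,6 ] 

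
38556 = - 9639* ( - 4)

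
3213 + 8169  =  11382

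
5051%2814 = 2237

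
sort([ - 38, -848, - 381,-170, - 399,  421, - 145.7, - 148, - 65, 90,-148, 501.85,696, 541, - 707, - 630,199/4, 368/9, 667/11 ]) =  [-848,- 707, - 630, - 399, - 381,-170, - 148, -148,-145.7 ,-65,-38, 368/9, 199/4, 667/11,90, 421, 501.85, 541, 696]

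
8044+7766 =15810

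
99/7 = 14 + 1/7 = 14.14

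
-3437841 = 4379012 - 7816853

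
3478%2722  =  756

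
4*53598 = 214392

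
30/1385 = 6/277=   0.02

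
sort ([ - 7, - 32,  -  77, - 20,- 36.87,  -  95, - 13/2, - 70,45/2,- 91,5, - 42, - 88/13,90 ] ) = [ - 95,-91, - 77, - 70,-42, -36.87, - 32, - 20,  -  7, - 88/13, - 13/2,5,45/2,90 ]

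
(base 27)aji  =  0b1111010001101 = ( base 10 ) 7821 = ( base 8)17215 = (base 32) 7KD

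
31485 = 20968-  - 10517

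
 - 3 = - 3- 0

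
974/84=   487/42 = 11.60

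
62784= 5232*12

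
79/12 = 6 + 7/12=6.58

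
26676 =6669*4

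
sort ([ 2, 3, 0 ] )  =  [ 0, 2 , 3]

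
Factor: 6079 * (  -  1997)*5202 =  -  63151047126 = -2^1*3^2*17^2*1997^1*6079^1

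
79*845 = 66755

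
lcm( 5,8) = 40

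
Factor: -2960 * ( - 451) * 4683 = 2^4*3^1*5^1*7^1*11^1*37^1*41^1 * 223^1= 6251617680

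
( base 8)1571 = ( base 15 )3e4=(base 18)2D7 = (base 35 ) pe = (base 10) 889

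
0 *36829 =0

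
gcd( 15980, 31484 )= 68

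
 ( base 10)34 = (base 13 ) 28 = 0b100010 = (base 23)1b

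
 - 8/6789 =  - 8/6789 = -0.00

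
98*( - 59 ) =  - 5782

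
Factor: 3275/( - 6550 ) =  - 1/2 = - 2^ ( -1 ) 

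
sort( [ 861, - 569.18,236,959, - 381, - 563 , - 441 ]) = [-569.18 ,-563,-441,-381, 236,861, 959 ] 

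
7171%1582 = 843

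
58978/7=58978/7  =  8425.43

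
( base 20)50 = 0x64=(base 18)5a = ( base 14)72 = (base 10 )100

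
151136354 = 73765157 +77371197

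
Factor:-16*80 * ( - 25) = 32000 = 2^8*5^3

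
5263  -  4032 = 1231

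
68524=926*74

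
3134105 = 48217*65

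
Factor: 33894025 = 5^2*11^1*59^1*2089^1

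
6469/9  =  6469/9 = 718.78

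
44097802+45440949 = 89538751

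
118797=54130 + 64667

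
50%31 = 19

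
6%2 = 0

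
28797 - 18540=10257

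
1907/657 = 1907/657  =  2.90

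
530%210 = 110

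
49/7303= 49/7303 = 0.01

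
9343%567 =271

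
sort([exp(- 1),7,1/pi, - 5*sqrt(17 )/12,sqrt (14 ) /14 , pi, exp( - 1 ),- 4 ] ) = [-4, - 5*sqrt( 17) /12,sqrt( 14 )/14,1/pi,exp( - 1),exp( - 1),pi,7]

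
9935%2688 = 1871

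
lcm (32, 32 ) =32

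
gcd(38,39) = 1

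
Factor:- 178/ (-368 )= 2^( - 3)*23^( - 1 )*89^1= 89/184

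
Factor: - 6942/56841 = -2^1*13^1*89^1*18947^( - 1 ) = - 2314/18947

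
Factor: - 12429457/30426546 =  - 2^( - 1) * 3^( -1) * 73^( - 1)*69467^( - 1 ) * 12429457^1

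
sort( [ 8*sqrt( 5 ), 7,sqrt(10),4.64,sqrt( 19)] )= [sqrt(10 ),sqrt(19 ),4.64,7, 8 * sqrt(5)] 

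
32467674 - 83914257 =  - 51446583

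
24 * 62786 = 1506864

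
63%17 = 12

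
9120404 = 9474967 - 354563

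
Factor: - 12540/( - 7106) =2^1*3^1*5^1*17^( - 1) =30/17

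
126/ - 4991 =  - 18/713 = - 0.03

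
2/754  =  1/377=0.00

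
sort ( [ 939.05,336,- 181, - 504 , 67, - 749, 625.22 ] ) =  [-749,-504, - 181 , 67, 336,625.22, 939.05 ] 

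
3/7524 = 1/2508 = 0.00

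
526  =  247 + 279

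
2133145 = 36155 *59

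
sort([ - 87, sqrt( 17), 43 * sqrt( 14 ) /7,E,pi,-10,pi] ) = [ - 87,-10,E,pi,  pi,  sqrt( 17 ),  43*sqrt( 14)/7]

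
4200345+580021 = 4780366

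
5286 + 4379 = 9665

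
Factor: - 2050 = - 2^1*5^2*41^1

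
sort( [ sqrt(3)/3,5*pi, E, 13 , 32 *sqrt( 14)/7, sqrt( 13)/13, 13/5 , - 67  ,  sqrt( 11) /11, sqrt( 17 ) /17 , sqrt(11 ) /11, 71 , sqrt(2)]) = [ - 67, sqrt(17) /17 , sqrt(13 ) /13,sqrt(11)/11 , sqrt(11)/11,sqrt( 3)/3 , sqrt( 2 ) , 13/5,E,13,  5*pi, 32*sqrt(14 )/7, 71]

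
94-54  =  40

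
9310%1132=254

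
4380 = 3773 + 607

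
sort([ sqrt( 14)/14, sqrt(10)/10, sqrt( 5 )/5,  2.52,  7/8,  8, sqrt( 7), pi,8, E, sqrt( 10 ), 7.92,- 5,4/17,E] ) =[ - 5, 4/17,  sqrt(14)/14, sqrt( 10 )/10 , sqrt ( 5 ) /5 , 7/8, 2.52,sqrt(7 ),E,E, pi,sqrt( 10), 7.92, 8, 8]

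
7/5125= 7/5125 = 0.00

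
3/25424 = 3/25424  =  0.00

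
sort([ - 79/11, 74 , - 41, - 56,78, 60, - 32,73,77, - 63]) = [ -63, - 56 ,  -  41, - 32, - 79/11,60, 73, 74,  77, 78 ] 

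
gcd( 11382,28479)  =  3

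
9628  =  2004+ 7624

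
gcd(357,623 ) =7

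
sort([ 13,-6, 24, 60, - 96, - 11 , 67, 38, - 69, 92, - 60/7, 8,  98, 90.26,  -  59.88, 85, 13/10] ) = [ - 96, - 69 , - 59.88, - 11, - 60/7, - 6,13/10, 8, 13, 24,38, 60,67,  85, 90.26, 92,  98]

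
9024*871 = 7859904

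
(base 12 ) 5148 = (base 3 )110010102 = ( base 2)10001010001000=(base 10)8840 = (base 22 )I5I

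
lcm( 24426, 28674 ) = 659502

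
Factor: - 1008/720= - 7/5=   - 5^( - 1 ) * 7^1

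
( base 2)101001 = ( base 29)1C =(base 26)1f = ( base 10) 41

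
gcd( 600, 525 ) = 75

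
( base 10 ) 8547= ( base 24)EK3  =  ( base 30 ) 9ER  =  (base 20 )1177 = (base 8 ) 20543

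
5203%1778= 1647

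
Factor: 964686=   2^1*3^1*160781^1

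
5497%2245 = 1007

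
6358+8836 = 15194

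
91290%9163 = 8823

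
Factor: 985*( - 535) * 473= - 249259175 = - 5^2*11^1 * 43^1*107^1 * 197^1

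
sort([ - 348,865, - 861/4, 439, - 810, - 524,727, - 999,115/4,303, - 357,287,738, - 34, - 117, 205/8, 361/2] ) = [ - 999, - 810, - 524, -357,  -  348, - 861/4,-117, - 34 , 205/8, 115/4, 361/2,287,303,  439,727,738,865 ] 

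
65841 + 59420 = 125261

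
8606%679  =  458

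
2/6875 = 2/6875 = 0.00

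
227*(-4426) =-1004702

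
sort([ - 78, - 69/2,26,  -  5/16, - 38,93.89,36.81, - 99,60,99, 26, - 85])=[ - 99, - 85,-78, - 38, - 69/2, - 5/16,26,26, 36.81, 60,93.89,99]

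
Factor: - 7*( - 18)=126=2^1*3^2*7^1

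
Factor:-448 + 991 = 543 = 3^1*181^1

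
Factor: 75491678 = 2^1*37745839^1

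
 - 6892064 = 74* ( - 93136) 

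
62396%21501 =19394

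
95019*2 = 190038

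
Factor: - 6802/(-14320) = 19/40 = 2^ (-3 ) * 5^( - 1) * 19^1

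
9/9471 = 3/3157 = 0.00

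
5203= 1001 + 4202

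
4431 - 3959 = 472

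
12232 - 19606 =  - 7374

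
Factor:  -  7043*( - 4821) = 33954303 = 3^1*1607^1*7043^1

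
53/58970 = 53/58970 =0.00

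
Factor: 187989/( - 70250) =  - 669/250 = - 2^( - 1 )*3^1*5^( - 3)*223^1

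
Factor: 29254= 2^1*14627^1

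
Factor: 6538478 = 2^1*3269239^1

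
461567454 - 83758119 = 377809335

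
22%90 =22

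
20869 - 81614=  - 60745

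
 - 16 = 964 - 980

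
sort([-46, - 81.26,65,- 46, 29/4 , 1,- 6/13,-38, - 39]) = [ - 81.26,- 46,-46,-39,-38, - 6/13,1, 29/4, 65]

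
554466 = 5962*93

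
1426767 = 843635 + 583132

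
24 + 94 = 118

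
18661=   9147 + 9514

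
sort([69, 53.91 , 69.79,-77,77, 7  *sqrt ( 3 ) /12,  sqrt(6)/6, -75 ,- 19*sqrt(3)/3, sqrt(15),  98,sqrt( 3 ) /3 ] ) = [-77, - 75, - 19*sqrt( 3) /3 , sqrt (6 )/6,sqrt(3 ) /3,7 * sqrt ( 3)/12,sqrt(15), 53.91 , 69 , 69.79,77,98 ]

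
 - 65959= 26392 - 92351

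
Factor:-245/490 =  - 2^( - 1) = - 1/2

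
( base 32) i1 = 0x241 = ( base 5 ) 4302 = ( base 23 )122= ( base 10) 577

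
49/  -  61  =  -1  +  12/61=-0.80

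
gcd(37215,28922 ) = 1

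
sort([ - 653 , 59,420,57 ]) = [ - 653, 57, 59, 420 ] 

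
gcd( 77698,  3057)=1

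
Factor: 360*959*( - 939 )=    - 2^3*3^3*5^1*7^1*137^1 * 313^1 = - 324180360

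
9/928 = 9/928 = 0.01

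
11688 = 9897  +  1791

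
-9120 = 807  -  9927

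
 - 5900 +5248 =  - 652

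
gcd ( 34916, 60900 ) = 812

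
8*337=2696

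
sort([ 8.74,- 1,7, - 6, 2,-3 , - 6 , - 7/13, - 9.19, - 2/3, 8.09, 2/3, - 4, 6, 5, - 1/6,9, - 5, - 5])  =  [ - 9.19 ,  -  6, - 6, - 5, - 5, - 4, - 3, - 1, - 2/3, - 7/13, - 1/6,2/3, 2,5, 6, 7,8.09,8.74 , 9]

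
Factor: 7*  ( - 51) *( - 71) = 25347  =  3^1*7^1*17^1*71^1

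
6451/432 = 14  +  403/432 = 14.93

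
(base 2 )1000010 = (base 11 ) 60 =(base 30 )26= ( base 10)66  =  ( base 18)3c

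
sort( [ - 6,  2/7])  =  [ - 6, 2/7]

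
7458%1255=1183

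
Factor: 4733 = 4733^1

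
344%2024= 344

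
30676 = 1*30676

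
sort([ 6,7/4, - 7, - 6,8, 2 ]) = [ - 7, - 6, 7/4, 2,  6,8 ] 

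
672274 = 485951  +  186323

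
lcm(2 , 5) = 10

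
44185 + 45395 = 89580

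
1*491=491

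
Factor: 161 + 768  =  929 = 929^1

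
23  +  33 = 56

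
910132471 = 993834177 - 83701706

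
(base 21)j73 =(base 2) 10000101010001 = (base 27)bio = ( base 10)8529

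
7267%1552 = 1059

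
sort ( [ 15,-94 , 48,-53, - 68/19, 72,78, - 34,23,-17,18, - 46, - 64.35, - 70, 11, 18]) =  [ - 94,-70,-64.35, - 53,- 46,-34,-17, - 68/19, 11, 15 , 18,18, 23,48, 72, 78]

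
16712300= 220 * 75965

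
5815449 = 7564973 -1749524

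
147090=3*49030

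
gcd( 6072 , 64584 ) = 552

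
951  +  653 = 1604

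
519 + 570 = 1089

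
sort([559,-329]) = [-329,559]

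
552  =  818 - 266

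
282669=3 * 94223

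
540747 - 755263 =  - 214516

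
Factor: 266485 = 5^1 * 223^1 * 239^1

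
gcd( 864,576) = 288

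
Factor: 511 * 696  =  2^3*  3^1*7^1*29^1 * 73^1  =  355656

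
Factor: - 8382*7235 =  - 2^1 *3^1*5^1*11^1*127^1*1447^1 = - 60643770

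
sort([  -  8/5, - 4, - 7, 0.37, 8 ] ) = [ - 7, - 4,  -  8/5,0.37,8]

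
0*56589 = 0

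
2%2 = 0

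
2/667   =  2/667  =  0.00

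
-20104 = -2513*8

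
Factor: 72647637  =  3^1*24215879^1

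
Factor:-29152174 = -2^1*71^1*  205297^1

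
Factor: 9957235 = 5^1*  19^1*281^1  *  373^1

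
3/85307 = 3/85307 = 0.00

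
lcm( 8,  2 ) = 8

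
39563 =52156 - 12593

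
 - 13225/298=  - 13225/298 = - 44.38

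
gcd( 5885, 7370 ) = 55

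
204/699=68/233 = 0.29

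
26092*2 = 52184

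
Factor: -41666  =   - 2^1*83^1*251^1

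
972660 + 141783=1114443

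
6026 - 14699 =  - 8673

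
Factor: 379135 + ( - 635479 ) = -2^3 *3^1*11^1*971^1  =  - 256344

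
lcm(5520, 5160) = 237360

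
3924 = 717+3207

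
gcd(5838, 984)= 6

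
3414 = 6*569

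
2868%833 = 369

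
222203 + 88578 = 310781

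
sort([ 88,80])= [ 80,  88 ] 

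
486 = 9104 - 8618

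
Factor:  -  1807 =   -  13^1*139^1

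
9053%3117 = 2819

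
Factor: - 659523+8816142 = 8156619=3^4*100699^1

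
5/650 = 1/130=0.01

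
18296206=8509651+9786555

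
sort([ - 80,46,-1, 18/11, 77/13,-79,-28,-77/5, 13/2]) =[ - 80, - 79, - 28, - 77/5 ,-1 , 18/11, 77/13,13/2,46] 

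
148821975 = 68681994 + 80139981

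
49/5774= 49/5774  =  0.01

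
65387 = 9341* 7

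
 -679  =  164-843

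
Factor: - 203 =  - 7^1 *29^1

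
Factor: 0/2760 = 0= 0^1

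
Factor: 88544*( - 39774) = - 3521749056 = -  2^6* 3^1 * 7^1 * 947^1*2767^1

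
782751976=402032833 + 380719143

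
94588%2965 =2673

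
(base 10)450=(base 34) D8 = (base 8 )702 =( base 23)JD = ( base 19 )14d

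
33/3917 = 33/3917  =  0.01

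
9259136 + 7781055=17040191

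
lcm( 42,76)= 1596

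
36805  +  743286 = 780091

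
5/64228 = 5/64228 =0.00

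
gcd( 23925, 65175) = 825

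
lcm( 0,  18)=0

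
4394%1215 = 749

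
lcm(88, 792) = 792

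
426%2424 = 426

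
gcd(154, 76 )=2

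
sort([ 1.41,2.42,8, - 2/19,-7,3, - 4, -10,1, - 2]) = [ - 10, - 7,-4,-2, - 2/19,1, 1.41,2.42,3, 8]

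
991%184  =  71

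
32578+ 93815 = 126393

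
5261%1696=173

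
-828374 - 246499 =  - 1074873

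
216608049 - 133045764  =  83562285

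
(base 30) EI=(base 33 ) d9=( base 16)1B6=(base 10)438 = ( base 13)279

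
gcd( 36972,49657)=1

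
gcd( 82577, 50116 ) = 11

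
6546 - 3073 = 3473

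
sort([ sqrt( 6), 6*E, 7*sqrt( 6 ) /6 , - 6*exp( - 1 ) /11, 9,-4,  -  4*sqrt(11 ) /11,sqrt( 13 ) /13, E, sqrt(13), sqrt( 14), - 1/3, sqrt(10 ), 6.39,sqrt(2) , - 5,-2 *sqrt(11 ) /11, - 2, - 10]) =[-10, - 5, - 4, - 2, - 4*sqrt(11)/11, - 2*sqrt(11) /11,-1/3,- 6*exp(-1 )/11, sqrt( 13 ) /13, sqrt(2),sqrt( 6),E,7*sqrt(6 ) /6, sqrt(10 ), sqrt(13 ), sqrt(14 ), 6.39, 9, 6 * E]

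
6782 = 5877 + 905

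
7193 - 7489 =-296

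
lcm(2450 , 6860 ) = 34300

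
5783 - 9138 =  - 3355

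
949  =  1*949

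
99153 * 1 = 99153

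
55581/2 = 55581/2 = 27790.50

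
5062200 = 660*7670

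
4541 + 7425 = 11966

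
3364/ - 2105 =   -  2 + 846/2105 = - 1.60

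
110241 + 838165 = 948406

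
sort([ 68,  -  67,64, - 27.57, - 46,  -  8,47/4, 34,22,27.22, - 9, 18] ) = [ - 67 ,-46, - 27.57,  -  9, - 8,  47/4, 18,22,27.22,34, 64,68]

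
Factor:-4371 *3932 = -17186772=- 2^2*3^1*31^1*47^1 * 983^1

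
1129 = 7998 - 6869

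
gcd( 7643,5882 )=1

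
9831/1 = 9831  =  9831.00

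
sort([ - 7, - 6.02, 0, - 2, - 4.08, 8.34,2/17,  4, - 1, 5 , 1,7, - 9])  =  [ - 9, - 7, - 6.02, - 4.08 ,- 2,-1, 0,2/17,1,4, 5,7,8.34 ]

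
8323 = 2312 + 6011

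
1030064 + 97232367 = 98262431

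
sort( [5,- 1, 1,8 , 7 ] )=[ - 1, 1, 5, 7, 8] 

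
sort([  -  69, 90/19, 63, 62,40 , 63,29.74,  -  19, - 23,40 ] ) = [ - 69, - 23, - 19 , 90/19,29.74, 40,40, 62,  63 , 63]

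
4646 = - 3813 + 8459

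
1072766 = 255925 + 816841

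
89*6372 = 567108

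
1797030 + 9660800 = 11457830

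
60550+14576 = 75126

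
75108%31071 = 12966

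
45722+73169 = 118891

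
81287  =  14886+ 66401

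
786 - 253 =533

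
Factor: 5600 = 2^5*5^2*7^1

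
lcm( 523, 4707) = 4707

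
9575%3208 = 3159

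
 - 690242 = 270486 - 960728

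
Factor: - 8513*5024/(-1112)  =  2^2*139^( - 1 )*157^1*8513^1 = 5346164/139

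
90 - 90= 0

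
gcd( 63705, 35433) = 93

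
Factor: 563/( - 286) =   -  2^( - 1) *11^(-1 )*13^ ( - 1 )*563^1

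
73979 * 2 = 147958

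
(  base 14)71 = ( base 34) 2v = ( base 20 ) 4J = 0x63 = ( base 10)99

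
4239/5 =847 + 4/5 = 847.80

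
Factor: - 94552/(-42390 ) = 47276/21195 = 2^2* 3^(- 3) * 5^(  -  1 ) * 53^1*157^( - 1)*223^1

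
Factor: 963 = 3^2* 107^1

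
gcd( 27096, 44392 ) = 8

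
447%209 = 29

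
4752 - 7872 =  - 3120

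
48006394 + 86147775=134154169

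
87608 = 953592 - 865984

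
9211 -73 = 9138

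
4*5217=20868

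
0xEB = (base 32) 7B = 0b11101011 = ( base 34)6v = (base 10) 235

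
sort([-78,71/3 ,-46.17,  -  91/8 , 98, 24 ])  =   [-78,  -  46.17, - 91/8,71/3, 24, 98] 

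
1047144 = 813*1288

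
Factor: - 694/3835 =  - 2^1 * 5^( - 1)*13^( -1 )*59^( - 1 )*347^1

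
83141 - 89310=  - 6169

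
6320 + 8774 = 15094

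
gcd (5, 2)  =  1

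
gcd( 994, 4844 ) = 14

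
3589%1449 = 691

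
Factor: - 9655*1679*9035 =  - 146464081075 = - 5^2 * 13^1*23^1*73^1*139^1  *  1931^1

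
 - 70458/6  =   - 11743= - 11743.00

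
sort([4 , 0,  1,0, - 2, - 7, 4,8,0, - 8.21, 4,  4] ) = [ - 8.21, - 7, - 2,  0, 0,0, 1,  4, 4,4, 4,  8 ]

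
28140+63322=91462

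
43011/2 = 21505+1/2= 21505.50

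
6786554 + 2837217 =9623771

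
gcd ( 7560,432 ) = 216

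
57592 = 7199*8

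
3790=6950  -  3160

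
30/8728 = 15/4364 = 0.00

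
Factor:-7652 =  - 2^2*1913^1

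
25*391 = 9775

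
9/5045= 9/5045 = 0.00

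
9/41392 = 9/41392= 0.00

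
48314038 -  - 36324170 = 84638208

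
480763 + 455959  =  936722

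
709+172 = 881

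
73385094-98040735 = -24655641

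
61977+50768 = 112745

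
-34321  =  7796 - 42117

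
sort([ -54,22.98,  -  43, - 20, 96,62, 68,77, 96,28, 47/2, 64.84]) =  [ - 54, - 43, - 20, 22.98, 47/2,28, 62, 64.84,  68,77,96, 96] 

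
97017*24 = 2328408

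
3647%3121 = 526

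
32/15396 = 8/3849 = 0.00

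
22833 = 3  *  7611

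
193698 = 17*11394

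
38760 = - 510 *( - 76 )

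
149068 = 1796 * 83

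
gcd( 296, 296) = 296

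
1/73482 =1/73482=0.00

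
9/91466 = 9/91466 = 0.00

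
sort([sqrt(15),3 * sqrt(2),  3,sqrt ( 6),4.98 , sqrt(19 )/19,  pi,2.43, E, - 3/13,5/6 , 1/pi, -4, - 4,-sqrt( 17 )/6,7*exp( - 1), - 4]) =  [-4, - 4, - 4,-sqrt(17 ) /6, - 3/13,sqrt ( 19)/19,1/pi, 5/6, 2.43,sqrt(6 ),7* exp( - 1) , E  ,  3,pi , sqrt ( 15), 3*sqrt( 2),4.98]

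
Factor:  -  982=-2^1*491^1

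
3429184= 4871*704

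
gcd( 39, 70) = 1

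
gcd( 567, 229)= 1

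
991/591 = 991/591 = 1.68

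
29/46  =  29/46 = 0.63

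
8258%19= 12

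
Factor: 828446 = 2^1*41^1*10103^1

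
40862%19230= 2402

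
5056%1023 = 964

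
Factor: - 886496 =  - 2^5*13^1*2131^1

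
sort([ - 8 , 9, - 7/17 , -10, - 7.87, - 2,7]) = [ - 10, - 8,  -  7.87, - 2, - 7/17, 7,9]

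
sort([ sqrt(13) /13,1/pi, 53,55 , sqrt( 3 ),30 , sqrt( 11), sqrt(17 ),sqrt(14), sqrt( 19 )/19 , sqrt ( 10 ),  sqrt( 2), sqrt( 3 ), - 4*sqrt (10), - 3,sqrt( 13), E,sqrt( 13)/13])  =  [ - 4*sqrt( 10 ), - 3, sqrt (19)/19,sqrt(13 )/13, sqrt( 13 ) /13, 1/pi,sqrt(2 ),sqrt( 3),sqrt( 3), E, sqrt( 10 ), sqrt( 11 ), sqrt( 13),sqrt( 14 ),sqrt( 17), 30,53,55]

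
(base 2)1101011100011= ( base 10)6883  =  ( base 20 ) H43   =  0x1ae3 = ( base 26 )a4j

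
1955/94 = 1955/94  =  20.80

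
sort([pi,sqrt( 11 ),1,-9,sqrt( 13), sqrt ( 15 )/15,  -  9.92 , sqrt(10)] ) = [-9.92,-9,sqrt(15) /15,1,pi,sqrt (10), sqrt (11 ),sqrt(13) ] 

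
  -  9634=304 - 9938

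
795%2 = 1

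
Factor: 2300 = 2^2 * 5^2*23^1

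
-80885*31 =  - 2507435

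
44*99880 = 4394720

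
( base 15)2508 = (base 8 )17313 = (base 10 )7883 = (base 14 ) 2c31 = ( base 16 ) 1ecb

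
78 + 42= 120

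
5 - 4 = 1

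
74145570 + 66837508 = 140983078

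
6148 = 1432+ 4716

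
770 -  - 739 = 1509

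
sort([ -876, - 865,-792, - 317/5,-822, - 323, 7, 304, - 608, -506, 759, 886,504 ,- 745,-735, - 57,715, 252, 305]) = [ - 876, -865, - 822, - 792, - 745,-735, - 608,-506, - 323,  -  317/5,-57,7, 252, 304, 305, 504,715,759, 886 ]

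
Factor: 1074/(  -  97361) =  - 2^1*3^1*11^ ( - 1 )*53^( - 1 )*167^( - 1)*179^1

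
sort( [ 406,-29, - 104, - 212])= [ - 212, - 104, - 29,406 ] 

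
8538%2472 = 1122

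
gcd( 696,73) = 1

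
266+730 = 996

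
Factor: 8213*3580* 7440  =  218754897600 = 2^6 * 3^1 * 5^2*31^1*43^1*179^1*191^1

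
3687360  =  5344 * 690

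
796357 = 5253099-4456742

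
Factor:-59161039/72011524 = -2^( - 2 )*7^1*13^(  -  1) * 17^ (-1 )*29^ ( - 1) * 37^1 * 53^( - 2)*228421^1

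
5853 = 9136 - 3283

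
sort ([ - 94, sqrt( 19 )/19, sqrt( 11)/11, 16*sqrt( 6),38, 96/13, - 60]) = [- 94, -60, sqrt( 19)/19, sqrt ( 11 )/11,  96/13, 38, 16*sqrt( 6)]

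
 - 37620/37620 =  - 1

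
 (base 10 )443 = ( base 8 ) 673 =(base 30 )EN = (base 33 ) DE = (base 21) 102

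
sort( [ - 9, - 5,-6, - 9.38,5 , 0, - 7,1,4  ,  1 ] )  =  [ - 9.38, - 9, - 7, - 6, - 5,0,1,1,4, 5 ] 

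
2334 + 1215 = 3549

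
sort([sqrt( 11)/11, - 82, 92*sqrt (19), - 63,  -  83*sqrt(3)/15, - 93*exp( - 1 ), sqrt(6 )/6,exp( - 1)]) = [ - 82, - 63,  -  93 * exp( - 1 ), - 83* sqrt (3) /15, sqrt(11 ) /11,exp( - 1 ), sqrt(6 ) /6, 92*sqrt(19)] 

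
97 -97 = 0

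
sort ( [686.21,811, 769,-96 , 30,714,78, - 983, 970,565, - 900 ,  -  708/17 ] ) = [ -983, - 900, - 96,- 708/17 , 30,78,  565 , 686.21,714,  769, 811,970]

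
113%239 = 113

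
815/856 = 815/856  =  0.95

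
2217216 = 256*8661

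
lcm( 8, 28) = 56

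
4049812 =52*77881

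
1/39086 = 1/39086 = 0.00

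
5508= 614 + 4894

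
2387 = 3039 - 652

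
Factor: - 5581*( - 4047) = 22586307 = 3^1*19^1*71^1*5581^1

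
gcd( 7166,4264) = 2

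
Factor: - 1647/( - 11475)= 5^( - 2)* 17^( - 1)*61^1 = 61/425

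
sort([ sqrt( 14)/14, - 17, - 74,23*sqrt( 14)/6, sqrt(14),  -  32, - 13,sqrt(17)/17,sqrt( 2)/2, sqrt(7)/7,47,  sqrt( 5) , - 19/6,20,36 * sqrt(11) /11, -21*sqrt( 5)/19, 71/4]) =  [ -74, -32, - 17,-13, - 19/6, - 21*sqrt( 5 ) /19,sqrt(17)/17, sqrt (14 )/14, sqrt( 7)/7, sqrt( 2 )/2, sqrt(5) , sqrt(14), 36*sqrt(11 ) /11 , 23*sqrt( 14 )/6, 71/4, 20,47 ] 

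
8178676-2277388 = 5901288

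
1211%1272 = 1211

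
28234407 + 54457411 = 82691818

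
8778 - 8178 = 600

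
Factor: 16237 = 13^1 * 1249^1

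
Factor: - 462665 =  -5^1*7^1*13219^1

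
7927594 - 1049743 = 6877851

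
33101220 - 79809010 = -46707790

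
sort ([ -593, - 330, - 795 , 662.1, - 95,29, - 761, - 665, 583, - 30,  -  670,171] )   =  [  -  795, - 761, - 670, - 665, - 593, - 330  , - 95 ,-30 , 29,171,  583,662.1 ]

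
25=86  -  61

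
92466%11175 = 3066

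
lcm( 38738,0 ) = 0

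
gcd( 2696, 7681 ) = 1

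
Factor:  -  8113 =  - 7^1*19^1*61^1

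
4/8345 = 4/8345= 0.00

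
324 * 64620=20936880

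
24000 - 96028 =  - 72028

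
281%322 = 281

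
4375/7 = 625  =  625.00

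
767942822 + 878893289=1646836111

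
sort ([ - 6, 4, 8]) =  [-6, 4, 8 ]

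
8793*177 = 1556361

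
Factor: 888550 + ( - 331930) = 556620 =2^2*3^1*5^1*9277^1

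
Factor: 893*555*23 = 11399145 = 3^1*5^1*19^1*23^1 * 37^1*47^1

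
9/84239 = 9/84239= 0.00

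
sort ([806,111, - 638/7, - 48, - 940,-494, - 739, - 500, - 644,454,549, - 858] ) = [- 940, - 858,  -  739, - 644, - 500, - 494, - 638/7, - 48, 111, 454, 549,806]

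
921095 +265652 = 1186747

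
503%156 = 35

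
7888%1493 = 423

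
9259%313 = 182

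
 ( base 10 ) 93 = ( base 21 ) 49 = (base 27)3C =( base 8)135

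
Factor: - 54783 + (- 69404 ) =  - 124187 = - 7^1*113^1*157^1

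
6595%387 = 16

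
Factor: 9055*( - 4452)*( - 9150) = 368862669000 = 2^3*3^2*5^3*7^1*53^1 * 61^1* 1811^1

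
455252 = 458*994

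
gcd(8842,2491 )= 1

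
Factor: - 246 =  - 2^1 * 3^1 * 41^1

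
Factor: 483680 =2^5*5^1*3023^1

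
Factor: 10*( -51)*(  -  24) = 2^4*3^2*5^1 * 17^1 = 12240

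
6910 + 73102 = 80012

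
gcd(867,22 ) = 1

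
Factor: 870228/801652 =217557/200413 =3^2*17^ ( - 1)*23^1*1051^1*11789^( - 1)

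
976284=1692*577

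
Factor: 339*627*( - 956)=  - 2^2*3^2* 11^1 * 19^1*113^1 * 239^1 = - 203200668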